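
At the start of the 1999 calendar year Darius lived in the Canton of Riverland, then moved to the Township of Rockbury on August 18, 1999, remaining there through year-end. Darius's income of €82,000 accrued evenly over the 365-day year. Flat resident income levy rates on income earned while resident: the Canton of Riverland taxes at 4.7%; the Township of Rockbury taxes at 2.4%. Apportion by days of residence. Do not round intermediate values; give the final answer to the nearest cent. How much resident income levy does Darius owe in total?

The Canton of Riverland, January 1 – August 17, 1999: 229 days → €82,000 × 4.7% × 229/365 = €2,417.9890
The Township of Rockbury, August 18 – December 31, 1999: 136 days → €82,000 × 2.4% × 136/365 = €733.2822
Total = €3,151.2712

€3,151.27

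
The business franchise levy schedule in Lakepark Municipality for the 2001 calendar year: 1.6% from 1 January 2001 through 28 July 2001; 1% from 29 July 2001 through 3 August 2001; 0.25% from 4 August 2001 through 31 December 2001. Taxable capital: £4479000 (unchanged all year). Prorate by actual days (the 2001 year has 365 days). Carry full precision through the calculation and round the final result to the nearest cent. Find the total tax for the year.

£46372.99

1 January – 28 July 2001: 209 days at 1.6% → £4479000 × 1.6% × 209/365 = £41035.0027
29 July – 3 August 2001: 6 days at 1% → £4479000 × 1% × 6/365 = £736.2740
4 August – 31 December 2001: 150 days at 0.25% → £4479000 × 0.25% × 150/365 = £4601.7123
Total = £46372.9890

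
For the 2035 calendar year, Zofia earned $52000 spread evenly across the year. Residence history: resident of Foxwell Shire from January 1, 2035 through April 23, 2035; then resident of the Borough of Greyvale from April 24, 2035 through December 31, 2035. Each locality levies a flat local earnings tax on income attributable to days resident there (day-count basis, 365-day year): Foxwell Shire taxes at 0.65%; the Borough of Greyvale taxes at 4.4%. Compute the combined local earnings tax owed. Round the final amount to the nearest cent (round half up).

Foxwell Shire, January 1 – April 23, 2035: 113 days → $52000 × 0.65% × 113/365 = $104.6411
The Borough of Greyvale, April 24 – December 31, 2035: 252 days → $52000 × 4.4% × 252/365 = $1579.6603
Total = $1684.3014

$1684.30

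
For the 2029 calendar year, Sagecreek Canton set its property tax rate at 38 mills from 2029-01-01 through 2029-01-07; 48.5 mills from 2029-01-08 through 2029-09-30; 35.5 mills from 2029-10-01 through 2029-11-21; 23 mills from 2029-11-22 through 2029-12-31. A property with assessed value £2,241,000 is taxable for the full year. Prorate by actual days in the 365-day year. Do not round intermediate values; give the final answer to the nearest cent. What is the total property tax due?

£97,824.25

2029-01-01 to 2029-01-07: 7 days at 38 mills → £2,241,000 × 3.8% × 7/365 = £1,633.1671
2029-01-08 to 2029-09-30: 266 days at 48.5 mills → £2,241,000 × 4.85% × 266/365 = £79,208.6055
2029-10-01 to 2029-11-21: 52 days at 35.5 mills → £2,241,000 × 3.55% × 52/365 = £11,333.9342
2029-11-22 to 2029-12-31: 40 days at 23 mills → £2,241,000 × 2.3% × 40/365 = £5,648.5479
Total = £97,824.2548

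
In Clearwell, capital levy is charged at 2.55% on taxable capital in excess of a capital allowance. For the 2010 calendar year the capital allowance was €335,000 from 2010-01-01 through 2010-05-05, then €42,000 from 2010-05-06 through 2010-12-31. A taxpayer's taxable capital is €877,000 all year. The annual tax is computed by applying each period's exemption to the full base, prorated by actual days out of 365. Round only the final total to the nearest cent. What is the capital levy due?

€18,733.77

2010-01-01 to 2010-05-05: 125 days, exemption €335,000 → (€877,000 − €335,000) × 2.55% × 125/365 = €4,733.2192
2010-05-06 to 2010-12-31: 240 days, exemption €42,000 → (€877,000 − €42,000) × 2.55% × 240/365 = €14,000.5479
Total = €18,733.7671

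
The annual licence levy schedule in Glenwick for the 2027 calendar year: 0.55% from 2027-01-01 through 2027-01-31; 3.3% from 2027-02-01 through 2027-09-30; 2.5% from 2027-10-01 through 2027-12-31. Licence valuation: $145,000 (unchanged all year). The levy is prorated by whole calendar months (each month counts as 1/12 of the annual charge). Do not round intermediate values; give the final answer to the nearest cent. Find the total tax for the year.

2027-01-01 to 2027-01-31: 1 month at 0.55% → $145,000 × 0.55% × 1/12 = $66.4583
2027-02-01 to 2027-09-30: 8 months at 3.3% → $145,000 × 3.3% × 8/12 = $3,190.0000
2027-10-01 to 2027-12-31: 3 months at 2.5% → $145,000 × 2.5% × 3/12 = $906.2500
Total = $4,162.7083

$4,162.71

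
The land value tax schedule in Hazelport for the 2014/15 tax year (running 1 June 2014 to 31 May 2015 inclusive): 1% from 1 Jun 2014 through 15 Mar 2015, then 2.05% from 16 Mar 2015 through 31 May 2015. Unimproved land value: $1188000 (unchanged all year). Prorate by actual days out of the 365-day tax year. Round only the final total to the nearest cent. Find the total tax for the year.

$14511.50

1 Jun 2014 – 15 Mar 2015: 288 days at 1% → $1188000 × 1% × 288/365 = $9373.8082
16 Mar – 31 May 2015: 77 days at 2.05% → $1188000 × 2.05% × 77/365 = $5137.6932
Total = $14511.5014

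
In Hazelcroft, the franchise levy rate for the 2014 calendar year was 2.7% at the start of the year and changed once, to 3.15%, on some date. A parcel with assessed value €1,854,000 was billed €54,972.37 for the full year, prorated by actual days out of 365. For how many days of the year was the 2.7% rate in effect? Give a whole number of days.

Let d = days at the first rate; then 365 − d days at the second rate.
€1,854,000 × [2.7%·d + 3.15%·(365−d)] / 365 = €54,972.37
Solving gives d = 150, so the new rate took effect on May 31, 2014.

150 days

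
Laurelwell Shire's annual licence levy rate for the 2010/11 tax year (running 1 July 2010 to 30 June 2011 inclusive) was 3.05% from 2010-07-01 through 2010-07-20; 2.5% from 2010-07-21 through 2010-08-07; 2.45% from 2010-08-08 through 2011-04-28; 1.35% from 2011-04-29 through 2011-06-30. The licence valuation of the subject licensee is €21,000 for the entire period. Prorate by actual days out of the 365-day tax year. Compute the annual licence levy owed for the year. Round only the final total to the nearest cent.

€482.05

2010-07-01 to 2010-07-20: 20 days at 3.05% → €21,000 × 3.05% × 20/365 = €35.0959
2010-07-21 to 2010-08-07: 18 days at 2.5% → €21,000 × 2.5% × 18/365 = €25.8904
2010-08-08 to 2011-04-28: 264 days at 2.45% → €21,000 × 2.45% × 264/365 = €372.1315
2011-04-29 to 2011-06-30: 63 days at 1.35% → €21,000 × 1.35% × 63/365 = €48.9329
Total = €482.0507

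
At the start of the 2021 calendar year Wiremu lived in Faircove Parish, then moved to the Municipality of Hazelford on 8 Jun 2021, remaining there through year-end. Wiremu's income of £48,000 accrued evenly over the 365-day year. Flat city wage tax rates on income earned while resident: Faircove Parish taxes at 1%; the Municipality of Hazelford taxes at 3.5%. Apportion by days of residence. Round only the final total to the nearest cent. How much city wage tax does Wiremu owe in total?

£1,160.55

Faircove Parish, 1 Jan – 7 Jun 2021: 158 days → £48,000 × 1% × 158/365 = £207.7808
The Municipality of Hazelford, 8 Jun – 31 Dec 2021: 207 days → £48,000 × 3.5% × 207/365 = £952.7671
Total = £1,160.5479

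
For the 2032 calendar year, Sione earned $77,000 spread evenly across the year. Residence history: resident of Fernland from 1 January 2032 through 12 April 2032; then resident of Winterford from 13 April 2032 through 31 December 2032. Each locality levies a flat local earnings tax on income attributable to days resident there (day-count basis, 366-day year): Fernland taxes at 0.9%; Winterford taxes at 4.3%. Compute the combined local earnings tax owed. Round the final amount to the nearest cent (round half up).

$2,574.24

Fernland, 1 January – 12 April 2032: 103 days → $77,000 × 0.9% × 103/366 = $195.0246
Winterford, 13 April – 31 December 2032: 263 days → $77,000 × 4.3% × 263/366 = $2,379.2158
Total = $2,574.2404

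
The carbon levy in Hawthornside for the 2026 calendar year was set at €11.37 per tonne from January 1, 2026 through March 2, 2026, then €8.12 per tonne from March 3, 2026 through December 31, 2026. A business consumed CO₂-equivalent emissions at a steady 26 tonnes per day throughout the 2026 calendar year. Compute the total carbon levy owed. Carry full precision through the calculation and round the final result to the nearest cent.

€82,213.30

January 1 – March 2, 2026: 61 days × 26 tonnes/day = 1,586 tonnes at €11.37/tonne → €18,032.82
March 3 – December 31, 2026: 304 days × 26 tonnes/day = 7,904 tonnes at €8.12/tonne → €64,180.48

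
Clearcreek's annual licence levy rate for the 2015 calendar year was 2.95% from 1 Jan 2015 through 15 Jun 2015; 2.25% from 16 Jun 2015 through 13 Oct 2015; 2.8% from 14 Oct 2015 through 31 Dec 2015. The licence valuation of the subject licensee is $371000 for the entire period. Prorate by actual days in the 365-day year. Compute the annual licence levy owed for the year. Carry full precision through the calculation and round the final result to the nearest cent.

1 Jan – 15 Jun 2015: 166 days at 2.95% → $371000 × 2.95% × 166/365 = $4977.4986
16 Jun – 13 Oct 2015: 120 days at 2.25% → $371000 × 2.25% × 120/365 = $2744.3836
14 Oct – 31 Dec 2015: 79 days at 2.8% → $371000 × 2.8% × 79/365 = $2248.3616
Total = $9970.2438

$9970.24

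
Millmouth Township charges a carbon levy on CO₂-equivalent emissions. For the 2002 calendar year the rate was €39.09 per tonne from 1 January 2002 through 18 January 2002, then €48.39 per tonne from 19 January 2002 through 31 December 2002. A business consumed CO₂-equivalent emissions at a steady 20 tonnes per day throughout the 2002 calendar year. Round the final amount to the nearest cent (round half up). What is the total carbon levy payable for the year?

€349,899.00

1 January – 18 January 2002: 18 days × 20 tonnes/day = 360 tonnes at €39.09/tonne → €14,072.40
19 January – 31 December 2002: 347 days × 20 tonnes/day = 6,940 tonnes at €48.39/tonne → €335,826.60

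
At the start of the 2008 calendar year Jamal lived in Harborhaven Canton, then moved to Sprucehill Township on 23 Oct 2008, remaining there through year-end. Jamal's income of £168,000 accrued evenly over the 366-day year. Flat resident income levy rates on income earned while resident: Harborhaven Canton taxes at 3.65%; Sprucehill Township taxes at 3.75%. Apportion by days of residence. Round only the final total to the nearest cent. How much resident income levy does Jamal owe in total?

Harborhaven Canton, 1 Jan – 22 Oct 2008: 296 days → £168,000 × 3.65% × 296/366 = £4,959.2131
Sprucehill Township, 23 Oct – 31 Dec 2008: 70 days → £168,000 × 3.75% × 70/366 = £1,204.9180
Total = £6,164.1311

£6,164.13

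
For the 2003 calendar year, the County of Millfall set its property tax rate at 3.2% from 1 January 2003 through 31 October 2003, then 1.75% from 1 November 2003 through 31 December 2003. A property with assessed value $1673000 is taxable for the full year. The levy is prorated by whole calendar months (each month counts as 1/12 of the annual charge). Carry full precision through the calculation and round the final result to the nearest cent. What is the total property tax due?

1 January – 31 October 2003: 10 months at 3.2% → $1673000 × 3.2% × 10/12 = $44613.3333
1 November – 31 December 2003: 2 months at 1.75% → $1673000 × 1.75% × 2/12 = $4879.5833
Total = $49492.9167

$49492.92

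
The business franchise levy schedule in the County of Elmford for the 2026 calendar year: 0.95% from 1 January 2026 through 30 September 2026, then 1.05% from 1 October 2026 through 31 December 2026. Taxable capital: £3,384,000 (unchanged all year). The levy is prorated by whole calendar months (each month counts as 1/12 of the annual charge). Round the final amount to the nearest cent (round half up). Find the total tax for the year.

1 January – 30 September 2026: 9 months at 0.95% → £3,384,000 × 0.95% × 9/12 = £24,111.0000
1 October – 31 December 2026: 3 months at 1.05% → £3,384,000 × 1.05% × 3/12 = £8,883.0000
Total = £32,994.0000

£32,994.00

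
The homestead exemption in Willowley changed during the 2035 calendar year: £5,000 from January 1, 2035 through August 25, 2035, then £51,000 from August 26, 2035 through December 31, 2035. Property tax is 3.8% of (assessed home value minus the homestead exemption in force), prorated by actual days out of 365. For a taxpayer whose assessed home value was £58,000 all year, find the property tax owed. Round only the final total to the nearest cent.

£1,401.00

January 1 – August 25, 2035: 237 days, exemption £5,000 → (£58,000 − £5,000) × 3.8% × 237/365 = £1,307.7205
August 26 – December 31, 2035: 128 days, exemption £51,000 → (£58,000 − £51,000) × 3.8% × 128/365 = £93.2822
Total = £1,401.0027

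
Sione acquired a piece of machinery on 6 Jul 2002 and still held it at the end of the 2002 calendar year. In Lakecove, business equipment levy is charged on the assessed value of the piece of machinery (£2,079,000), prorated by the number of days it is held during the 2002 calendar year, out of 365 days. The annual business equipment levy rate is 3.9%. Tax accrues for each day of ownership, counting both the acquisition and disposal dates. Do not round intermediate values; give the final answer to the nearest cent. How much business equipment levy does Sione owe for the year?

£39,763.01

Days held (6 Jul – 31 Dec 2002): 179 out of 365
Tax = £2,079,000 × 3.9% × 179/365 = £39,763.0110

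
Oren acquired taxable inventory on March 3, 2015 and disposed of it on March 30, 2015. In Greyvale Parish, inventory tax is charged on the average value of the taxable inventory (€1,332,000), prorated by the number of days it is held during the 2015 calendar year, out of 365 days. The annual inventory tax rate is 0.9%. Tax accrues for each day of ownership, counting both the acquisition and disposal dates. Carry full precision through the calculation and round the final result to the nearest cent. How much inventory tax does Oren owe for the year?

€919.63

Days held (March 3 – March 30, 2015): 28 out of 365
Tax = €1,332,000 × 0.9% × 28/365 = €919.6274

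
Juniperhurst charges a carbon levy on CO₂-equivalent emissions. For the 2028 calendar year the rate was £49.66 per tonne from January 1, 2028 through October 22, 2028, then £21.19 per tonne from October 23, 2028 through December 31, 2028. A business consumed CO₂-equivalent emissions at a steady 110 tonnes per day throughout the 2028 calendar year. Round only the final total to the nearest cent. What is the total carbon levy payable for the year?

£1,780,092.60

January 1 – October 22, 2028: 296 days × 110 tonnes/day = 32,560 tonnes at £49.66/tonne → £1,616,929.60
October 23 – December 31, 2028: 70 days × 110 tonnes/day = 7,700 tonnes at £21.19/tonne → £163,163.00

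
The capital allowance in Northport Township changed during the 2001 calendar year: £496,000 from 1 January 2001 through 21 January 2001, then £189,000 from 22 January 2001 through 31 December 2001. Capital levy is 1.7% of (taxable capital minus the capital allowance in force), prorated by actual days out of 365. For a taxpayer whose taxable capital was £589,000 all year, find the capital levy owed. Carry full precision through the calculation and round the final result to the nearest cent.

£6,499.73

1 January – 21 January 2001: 21 days, exemption £496,000 → (£589,000 − £496,000) × 1.7% × 21/365 = £90.9616
22 January – 31 December 2001: 344 days, exemption £189,000 → (£589,000 − £189,000) × 1.7% × 344/365 = £6,408.7671
Total = £6,499.7288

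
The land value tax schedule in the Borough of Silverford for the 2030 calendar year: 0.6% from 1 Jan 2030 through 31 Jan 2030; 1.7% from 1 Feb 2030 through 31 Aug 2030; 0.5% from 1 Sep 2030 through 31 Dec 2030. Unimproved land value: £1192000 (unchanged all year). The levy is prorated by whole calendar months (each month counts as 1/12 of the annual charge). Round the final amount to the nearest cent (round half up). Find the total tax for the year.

£14403.33

1 Jan – 31 Jan 2030: 1 month at 0.6% → £1192000 × 0.6% × 1/12 = £596.0000
1 Feb – 31 Aug 2030: 7 months at 1.7% → £1192000 × 1.7% × 7/12 = £11820.6667
1 Sep – 31 Dec 2030: 4 months at 0.5% → £1192000 × 0.5% × 4/12 = £1986.6667
Total = £14403.3333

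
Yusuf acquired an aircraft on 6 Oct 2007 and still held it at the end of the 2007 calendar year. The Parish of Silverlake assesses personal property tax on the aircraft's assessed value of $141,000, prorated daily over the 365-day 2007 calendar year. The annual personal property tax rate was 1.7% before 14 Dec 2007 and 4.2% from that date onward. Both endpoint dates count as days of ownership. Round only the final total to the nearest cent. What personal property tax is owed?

$745.18

6 Oct – 13 Dec 2007: 69 days at 1.7% → $141,000 × 1.7% × 69/365 = $453.1315
14 Dec – 31 Dec 2007: 18 days at 4.2% → $141,000 × 4.2% × 18/365 = $292.0438
Total = $745.1753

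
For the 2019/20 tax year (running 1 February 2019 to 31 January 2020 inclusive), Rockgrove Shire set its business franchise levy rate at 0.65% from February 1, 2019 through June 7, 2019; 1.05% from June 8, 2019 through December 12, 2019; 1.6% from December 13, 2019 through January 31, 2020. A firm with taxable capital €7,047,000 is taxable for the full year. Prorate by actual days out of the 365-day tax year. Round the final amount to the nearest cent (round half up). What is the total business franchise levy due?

€69,495.00

February 1 – June 7, 2019: 127 days at 0.65% → €7,047,000 × 0.65% × 127/365 = €15,937.8041
June 8 – December 12, 2019: 188 days at 1.05% → €7,047,000 × 1.05% × 188/365 = €38,111.7205
December 13, 2019 – January 31, 2020: 50 days at 1.6% → €7,047,000 × 1.6% × 50/365 = €15,445.4795
Total = €69,495.0041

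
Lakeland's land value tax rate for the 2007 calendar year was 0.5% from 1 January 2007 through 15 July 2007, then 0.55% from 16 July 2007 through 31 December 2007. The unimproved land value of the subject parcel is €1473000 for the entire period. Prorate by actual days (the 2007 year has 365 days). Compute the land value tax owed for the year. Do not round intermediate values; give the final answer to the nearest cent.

1 January – 15 July 2007: 196 days at 0.5% → €1473000 × 0.5% × 196/365 = €3954.9041
16 July – 31 December 2007: 169 days at 0.55% → €1473000 × 0.55% × 169/365 = €3751.1055
Total = €7706.0096

€7706.01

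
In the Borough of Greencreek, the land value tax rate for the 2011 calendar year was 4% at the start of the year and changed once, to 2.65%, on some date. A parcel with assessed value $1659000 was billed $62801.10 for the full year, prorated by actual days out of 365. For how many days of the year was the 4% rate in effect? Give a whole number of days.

307 days

Let d = days at the first rate; then 365 − d days at the second rate.
$1659000 × [4%·d + 2.65%·(365−d)] / 365 = $62801.10
Solving gives d = 307, so the new rate took effect on November 4, 2011.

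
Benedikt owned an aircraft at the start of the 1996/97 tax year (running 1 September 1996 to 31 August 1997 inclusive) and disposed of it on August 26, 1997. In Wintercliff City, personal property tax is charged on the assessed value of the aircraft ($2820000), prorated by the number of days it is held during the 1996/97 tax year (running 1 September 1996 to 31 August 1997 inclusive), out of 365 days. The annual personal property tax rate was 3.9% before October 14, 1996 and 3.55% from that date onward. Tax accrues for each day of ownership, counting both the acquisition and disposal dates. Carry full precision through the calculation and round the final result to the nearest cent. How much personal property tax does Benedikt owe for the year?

September 1 – October 13, 1996: 43 days at 3.9% → $2820000 × 3.9% × 43/365 = $12956.5479
October 14, 1996 – August 26, 1997: 317 days at 3.55% → $2820000 × 3.55% × 317/365 = $86944.8493
Total = $99901.3973

$99901.40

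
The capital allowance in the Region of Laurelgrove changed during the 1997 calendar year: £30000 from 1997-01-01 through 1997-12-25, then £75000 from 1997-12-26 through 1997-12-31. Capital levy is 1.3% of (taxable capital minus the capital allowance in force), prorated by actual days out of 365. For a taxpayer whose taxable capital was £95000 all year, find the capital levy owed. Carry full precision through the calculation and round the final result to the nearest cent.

1997-01-01 to 1997-12-25: 359 days, exemption £30000 → (£95000 − £30000) × 1.3% × 359/365 = £831.1096
1997-12-26 to 1997-12-31: 6 days, exemption £75000 → (£95000 − £75000) × 1.3% × 6/365 = £4.2740
Total = £835.3836

£835.38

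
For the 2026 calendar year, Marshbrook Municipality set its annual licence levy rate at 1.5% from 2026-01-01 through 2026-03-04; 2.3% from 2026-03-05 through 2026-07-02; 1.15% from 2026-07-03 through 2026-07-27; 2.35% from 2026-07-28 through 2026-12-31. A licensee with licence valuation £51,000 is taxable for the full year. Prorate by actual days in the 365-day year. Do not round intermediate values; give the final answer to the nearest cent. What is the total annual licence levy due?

2026-01-01 to 2026-03-04: 63 days at 1.5% → £51,000 × 1.5% × 63/365 = £132.0411
2026-03-05 to 2026-07-02: 120 days at 2.3% → £51,000 × 2.3% × 120/365 = £385.6438
2026-07-03 to 2026-07-27: 25 days at 1.15% → £51,000 × 1.15% × 25/365 = £40.1712
2026-07-28 to 2026-12-31: 157 days at 2.35% → £51,000 × 2.35% × 157/365 = £515.5192
Total = £1,073.3753

£1,073.38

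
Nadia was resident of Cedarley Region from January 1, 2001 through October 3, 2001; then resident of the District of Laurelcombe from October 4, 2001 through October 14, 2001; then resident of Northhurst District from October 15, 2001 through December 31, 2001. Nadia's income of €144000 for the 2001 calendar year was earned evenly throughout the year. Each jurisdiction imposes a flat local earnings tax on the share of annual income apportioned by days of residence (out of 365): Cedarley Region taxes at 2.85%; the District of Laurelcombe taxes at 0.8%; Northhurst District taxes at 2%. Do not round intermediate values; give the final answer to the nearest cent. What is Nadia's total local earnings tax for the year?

Cedarley Region, January 1 – October 3, 2001: 276 days → €144000 × 2.85% × 276/365 = €3103.2986
The District of Laurelcombe, October 4 – October 14, 2001: 11 days → €144000 × 0.8% × 11/365 = €34.7178
Northhurst District, October 15 – December 31, 2001: 78 days → €144000 × 2% × 78/365 = €615.4521
Total = €3753.4685

€3753.47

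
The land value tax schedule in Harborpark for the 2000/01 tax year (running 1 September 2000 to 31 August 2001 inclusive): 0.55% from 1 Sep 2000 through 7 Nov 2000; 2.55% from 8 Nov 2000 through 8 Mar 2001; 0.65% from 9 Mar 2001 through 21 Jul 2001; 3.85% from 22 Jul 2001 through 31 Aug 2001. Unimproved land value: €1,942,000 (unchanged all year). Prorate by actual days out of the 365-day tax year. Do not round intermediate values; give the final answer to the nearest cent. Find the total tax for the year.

1 Sep – 7 Nov 2000: 68 days at 0.55% → €1,942,000 × 0.55% × 68/365 = €1,989.8849
8 Nov 2000 – 8 Mar 2001: 121 days at 2.55% → €1,942,000 × 2.55% × 121/365 = €16,416.5507
9 Mar – 21 Jul 2001: 135 days at 0.65% → €1,942,000 × 0.65% × 135/365 = €4,668.7808
22 Jul – 31 Aug 2001: 41 days at 3.85% → €1,942,000 × 3.85% × 41/365 = €8,398.4849
Total = €31,473.7014

€31,473.70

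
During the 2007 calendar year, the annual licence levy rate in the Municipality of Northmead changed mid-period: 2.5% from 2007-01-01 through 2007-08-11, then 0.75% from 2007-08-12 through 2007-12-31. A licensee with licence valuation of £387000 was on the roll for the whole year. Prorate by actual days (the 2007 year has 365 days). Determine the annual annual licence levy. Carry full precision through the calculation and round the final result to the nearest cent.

2007-01-01 to 2007-08-11: 223 days at 2.5% → £387000 × 2.5% × 223/365 = £5911.0274
2007-08-12 to 2007-12-31: 142 days at 0.75% → £387000 × 0.75% × 142/365 = £1129.1918
Total = £7040.2192

£7040.22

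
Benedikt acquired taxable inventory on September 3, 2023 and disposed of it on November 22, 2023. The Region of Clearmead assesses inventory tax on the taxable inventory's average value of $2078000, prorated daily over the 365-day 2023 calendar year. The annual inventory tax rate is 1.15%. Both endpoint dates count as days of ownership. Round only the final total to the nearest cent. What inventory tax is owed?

Days held (September 3 – November 22, 2023): 81 out of 365
Tax = $2078000 × 1.15% × 81/365 = $5303.1699

$5303.17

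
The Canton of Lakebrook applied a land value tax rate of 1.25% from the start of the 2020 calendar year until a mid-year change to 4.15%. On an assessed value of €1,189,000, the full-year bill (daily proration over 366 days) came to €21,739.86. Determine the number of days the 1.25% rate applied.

Let d = days at the first rate; then 366 − d days at the second rate.
€1,189,000 × [1.25%·d + 4.15%·(366−d)] / 366 = €21,739.86
Solving gives d = 293, so the new rate took effect on 20 Oct 2020.

293 days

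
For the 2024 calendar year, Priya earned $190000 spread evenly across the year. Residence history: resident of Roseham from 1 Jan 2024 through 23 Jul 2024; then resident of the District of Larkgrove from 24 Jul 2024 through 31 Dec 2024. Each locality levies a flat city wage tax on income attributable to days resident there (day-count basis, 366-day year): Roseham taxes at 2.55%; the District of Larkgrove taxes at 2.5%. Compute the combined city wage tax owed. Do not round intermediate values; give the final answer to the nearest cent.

Roseham, 1 Jan – 23 Jul 2024: 205 days → $190000 × 2.55% × 205/366 = $2713.7295
The District of Larkgrove, 24 Jul – 31 Dec 2024: 161 days → $190000 × 2.5% × 161/366 = $2089.4809
Total = $4803.2104

$4803.21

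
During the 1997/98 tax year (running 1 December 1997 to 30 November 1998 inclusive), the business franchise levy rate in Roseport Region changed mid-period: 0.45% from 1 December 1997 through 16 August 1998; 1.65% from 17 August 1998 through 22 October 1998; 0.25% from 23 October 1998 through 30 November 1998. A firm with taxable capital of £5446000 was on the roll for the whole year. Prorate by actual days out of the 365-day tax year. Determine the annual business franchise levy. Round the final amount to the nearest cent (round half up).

1 December 1997 – 16 August 1998: 259 days at 0.45% → £5446000 × 0.45% × 259/365 = £17389.8986
17 August – 22 October 1998: 67 days at 1.65% → £5446000 × 1.65% × 67/365 = £16494.6658
23 October – 30 November 1998: 39 days at 0.25% → £5446000 × 0.25% × 39/365 = £1454.7534
Total = £35339.3178

£35339.32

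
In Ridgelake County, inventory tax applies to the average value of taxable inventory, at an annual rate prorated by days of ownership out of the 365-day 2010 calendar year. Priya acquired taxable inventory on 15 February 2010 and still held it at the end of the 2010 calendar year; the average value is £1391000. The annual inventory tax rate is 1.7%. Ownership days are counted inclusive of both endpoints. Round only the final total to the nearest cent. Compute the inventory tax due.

£20731.62

Days held (15 February – 31 December 2010): 320 out of 365
Tax = £1391000 × 1.7% × 320/365 = £20731.6164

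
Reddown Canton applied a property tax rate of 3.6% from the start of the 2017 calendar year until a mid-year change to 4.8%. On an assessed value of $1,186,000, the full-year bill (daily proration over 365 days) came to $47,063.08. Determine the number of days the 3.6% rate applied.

253 days

Let d = days at the first rate; then 365 − d days at the second rate.
$1,186,000 × [3.6%·d + 4.8%·(365−d)] / 365 = $47,063.08
Solving gives d = 253, so the new rate took effect on 11 September 2017.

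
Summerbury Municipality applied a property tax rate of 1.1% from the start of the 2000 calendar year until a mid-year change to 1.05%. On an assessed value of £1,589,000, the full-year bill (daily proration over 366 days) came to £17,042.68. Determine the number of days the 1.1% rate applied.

165 days

Let d = days at the first rate; then 366 − d days at the second rate.
£1,589,000 × [1.1%·d + 1.05%·(366−d)] / 366 = £17,042.68
Solving gives d = 165, so the new rate took effect on 14 Jun 2000.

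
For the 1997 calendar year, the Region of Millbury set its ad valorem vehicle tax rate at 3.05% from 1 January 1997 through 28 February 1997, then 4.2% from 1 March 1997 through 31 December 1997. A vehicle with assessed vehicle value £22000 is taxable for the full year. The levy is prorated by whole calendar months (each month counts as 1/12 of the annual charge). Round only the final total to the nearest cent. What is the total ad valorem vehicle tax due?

£881.83

1 January – 28 February 1997: 2 months at 3.05% → £22000 × 3.05% × 2/12 = £111.8333
1 March – 31 December 1997: 10 months at 4.2% → £22000 × 4.2% × 10/12 = £770.0000
Total = £881.8333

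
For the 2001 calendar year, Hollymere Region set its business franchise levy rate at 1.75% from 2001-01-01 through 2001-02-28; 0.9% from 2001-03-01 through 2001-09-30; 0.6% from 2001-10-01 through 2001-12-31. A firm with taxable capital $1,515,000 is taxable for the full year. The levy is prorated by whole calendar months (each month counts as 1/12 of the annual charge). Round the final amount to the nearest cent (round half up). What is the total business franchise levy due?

$14,645.00

2001-01-01 to 2001-02-28: 2 months at 1.75% → $1,515,000 × 1.75% × 2/12 = $4,418.7500
2001-03-01 to 2001-09-30: 7 months at 0.9% → $1,515,000 × 0.9% × 7/12 = $7,953.7500
2001-10-01 to 2001-12-31: 3 months at 0.6% → $1,515,000 × 0.6% × 3/12 = $2,272.5000
Total = $14,645.0000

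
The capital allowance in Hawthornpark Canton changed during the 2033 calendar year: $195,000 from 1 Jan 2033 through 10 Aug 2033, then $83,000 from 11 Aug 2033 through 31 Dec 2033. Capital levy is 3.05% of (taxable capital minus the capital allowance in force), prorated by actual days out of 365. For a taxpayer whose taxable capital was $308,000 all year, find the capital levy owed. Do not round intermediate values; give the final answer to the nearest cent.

1 Jan – 10 Aug 2033: 222 days, exemption $195,000 → ($308,000 − $195,000) × 3.05% × 222/365 = $2,096.2274
11 Aug – 31 Dec 2033: 143 days, exemption $83,000 → ($308,000 − $83,000) × 3.05% × 143/365 = $2,688.5959
Total = $4,784.8233

$4,784.82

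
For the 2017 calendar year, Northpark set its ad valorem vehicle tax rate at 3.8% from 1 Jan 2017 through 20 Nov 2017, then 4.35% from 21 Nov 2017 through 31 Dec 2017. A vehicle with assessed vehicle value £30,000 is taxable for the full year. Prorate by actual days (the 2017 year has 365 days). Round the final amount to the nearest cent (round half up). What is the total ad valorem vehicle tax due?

1 Jan – 20 Nov 2017: 324 days at 3.8% → £30,000 × 3.8% × 324/365 = £1,011.9452
21 Nov – 31 Dec 2017: 41 days at 4.35% → £30,000 × 4.35% × 41/365 = £146.5890
Total = £1,158.5342

£1,158.53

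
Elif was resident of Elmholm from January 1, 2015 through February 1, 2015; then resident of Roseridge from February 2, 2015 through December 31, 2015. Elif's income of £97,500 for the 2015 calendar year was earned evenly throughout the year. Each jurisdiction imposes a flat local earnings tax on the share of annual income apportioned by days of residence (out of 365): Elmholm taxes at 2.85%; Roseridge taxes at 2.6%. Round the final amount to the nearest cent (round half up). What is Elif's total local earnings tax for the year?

£2,556.37

Elmholm, January 1 – February 1, 2015: 32 days → £97,500 × 2.85% × 32/365 = £243.6164
Roseridge, February 2 – December 31, 2015: 333 days → £97,500 × 2.6% × 333/365 = £2,312.7534
Total = £2,556.3699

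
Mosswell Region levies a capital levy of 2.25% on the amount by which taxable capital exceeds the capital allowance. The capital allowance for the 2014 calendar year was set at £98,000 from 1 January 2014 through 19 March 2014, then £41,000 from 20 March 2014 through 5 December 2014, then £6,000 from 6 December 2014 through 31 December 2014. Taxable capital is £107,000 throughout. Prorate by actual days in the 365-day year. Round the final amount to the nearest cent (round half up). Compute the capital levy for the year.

£1,267.03

1 January – 19 March 2014: 78 days, exemption £98,000 → (£107,000 − £98,000) × 2.25% × 78/365 = £43.2740
20 March – 5 December 2014: 261 days, exemption £41,000 → (£107,000 − £41,000) × 2.25% × 261/365 = £1,061.8767
6 December – 31 December 2014: 26 days, exemption £6,000 → (£107,000 − £6,000) × 2.25% × 26/365 = £161.8767
Total = £1,267.0274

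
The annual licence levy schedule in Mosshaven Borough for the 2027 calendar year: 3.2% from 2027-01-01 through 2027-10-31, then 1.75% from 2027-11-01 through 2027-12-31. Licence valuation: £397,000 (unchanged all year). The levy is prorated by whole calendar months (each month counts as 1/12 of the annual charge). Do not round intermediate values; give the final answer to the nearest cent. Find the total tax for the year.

2027-01-01 to 2027-10-31: 10 months at 3.2% → £397,000 × 3.2% × 10/12 = £10,586.6667
2027-11-01 to 2027-12-31: 2 months at 1.75% → £397,000 × 1.75% × 2/12 = £1,157.9167
Total = £11,744.5833

£11,744.58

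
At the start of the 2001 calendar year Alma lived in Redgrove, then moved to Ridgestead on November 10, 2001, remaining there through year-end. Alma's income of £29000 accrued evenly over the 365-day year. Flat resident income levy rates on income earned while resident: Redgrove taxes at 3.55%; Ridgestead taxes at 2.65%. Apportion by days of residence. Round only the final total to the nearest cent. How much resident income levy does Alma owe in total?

£992.32

Redgrove, January 1 – November 9, 2001: 313 days → £29000 × 3.55% × 313/365 = £882.8315
Ridgestead, November 10 – December 31, 2001: 52 days → £29000 × 2.65% × 52/365 = £109.4849
Total = £992.3164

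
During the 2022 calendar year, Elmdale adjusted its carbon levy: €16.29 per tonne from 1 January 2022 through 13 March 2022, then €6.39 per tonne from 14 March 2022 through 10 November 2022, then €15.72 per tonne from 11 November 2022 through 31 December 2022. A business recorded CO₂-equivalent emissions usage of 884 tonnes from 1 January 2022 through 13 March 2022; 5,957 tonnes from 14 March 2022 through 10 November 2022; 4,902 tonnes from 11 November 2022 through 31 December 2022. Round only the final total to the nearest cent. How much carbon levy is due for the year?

€129,525.03

1 January – 13 March 2022: 884 tonnes at €16.29/tonne → €14,400.36
14 March – 10 November 2022: 5,957 tonnes at €6.39/tonne → €38,065.23
11 November – 31 December 2022: 4,902 tonnes at €15.72/tonne → €77,059.44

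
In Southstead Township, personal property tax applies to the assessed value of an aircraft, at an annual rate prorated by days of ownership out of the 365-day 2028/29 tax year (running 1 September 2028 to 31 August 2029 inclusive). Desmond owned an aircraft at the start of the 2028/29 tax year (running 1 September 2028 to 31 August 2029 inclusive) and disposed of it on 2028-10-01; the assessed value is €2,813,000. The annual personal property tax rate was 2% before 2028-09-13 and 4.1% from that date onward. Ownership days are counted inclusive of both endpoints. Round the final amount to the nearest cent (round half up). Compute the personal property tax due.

2028-09-01 to 2028-09-12: 12 days at 2% → €2,813,000 × 2% × 12/365 = €1,849.6438
2028-09-13 to 2028-10-01: 19 days at 4.1% → €2,813,000 × 4.1% × 19/365 = €6,003.6356
Total = €7,853.2795

€7,853.28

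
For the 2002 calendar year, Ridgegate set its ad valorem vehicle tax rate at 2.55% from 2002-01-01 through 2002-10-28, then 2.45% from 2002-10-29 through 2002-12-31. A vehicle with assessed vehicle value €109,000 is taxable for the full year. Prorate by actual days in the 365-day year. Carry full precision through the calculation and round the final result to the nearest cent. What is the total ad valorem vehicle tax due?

€2,760.39

2002-01-01 to 2002-10-28: 301 days at 2.55% → €109,000 × 2.55% × 301/365 = €2,292.1356
2002-10-29 to 2002-12-31: 64 days at 2.45% → €109,000 × 2.45% × 64/365 = €468.2521
Total = €2,760.3877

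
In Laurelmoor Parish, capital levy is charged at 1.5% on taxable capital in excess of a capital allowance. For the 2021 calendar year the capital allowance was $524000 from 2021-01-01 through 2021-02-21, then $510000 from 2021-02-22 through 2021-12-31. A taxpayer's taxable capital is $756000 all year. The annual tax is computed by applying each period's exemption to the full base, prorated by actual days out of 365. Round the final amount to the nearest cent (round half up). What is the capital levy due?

2021-01-01 to 2021-02-21: 52 days, exemption $524000 → ($756000 − $524000) × 1.5% × 52/365 = $495.7808
2021-02-22 to 2021-12-31: 313 days, exemption $510000 → ($756000 − $510000) × 1.5% × 313/365 = $3164.3014
Total = $3660.0822

$3660.08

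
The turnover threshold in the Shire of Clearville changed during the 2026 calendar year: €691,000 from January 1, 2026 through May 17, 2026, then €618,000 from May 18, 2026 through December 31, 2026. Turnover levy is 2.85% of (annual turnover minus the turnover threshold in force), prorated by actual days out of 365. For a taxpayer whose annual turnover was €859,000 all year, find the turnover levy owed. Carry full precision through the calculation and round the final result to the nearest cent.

€6,087.60

January 1 – May 17, 2026: 137 days, exemption €691,000 → (€859,000 − €691,000) × 2.85% × 137/365 = €1,797.1397
May 18 – December 31, 2026: 228 days, exemption €618,000 → (€859,000 − €618,000) × 2.85% × 228/365 = €4,290.4603
Total = €6,087.6000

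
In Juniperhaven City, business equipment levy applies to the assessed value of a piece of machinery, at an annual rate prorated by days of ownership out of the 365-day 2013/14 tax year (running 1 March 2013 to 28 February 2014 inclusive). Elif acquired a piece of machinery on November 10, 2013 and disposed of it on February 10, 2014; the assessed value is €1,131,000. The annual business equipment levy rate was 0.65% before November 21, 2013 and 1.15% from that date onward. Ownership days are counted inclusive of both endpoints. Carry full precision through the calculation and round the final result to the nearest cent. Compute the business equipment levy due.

November 10 – November 20, 2013: 11 days at 0.65% → €1,131,000 × 0.65% × 11/365 = €221.5521
November 21, 2013 – February 10, 2014: 82 days at 1.15% → €1,131,000 × 1.15% × 82/365 = €2,922.0082
Total = €3,143.5603

€3,143.56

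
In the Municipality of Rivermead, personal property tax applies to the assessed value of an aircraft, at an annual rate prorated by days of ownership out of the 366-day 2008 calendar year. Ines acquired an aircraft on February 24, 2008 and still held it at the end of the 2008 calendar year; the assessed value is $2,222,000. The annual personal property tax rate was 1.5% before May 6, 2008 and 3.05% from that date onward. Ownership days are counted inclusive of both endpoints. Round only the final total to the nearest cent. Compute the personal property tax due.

February 24 – May 5, 2008: 72 days at 1.5% → $2,222,000 × 1.5% × 72/366 = $6,556.7213
May 6 – December 31, 2008: 240 days at 3.05% → $2,222,000 × 3.05% × 240/366 = $44,440.0000
Total = $50,996.7213

$50,996.72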